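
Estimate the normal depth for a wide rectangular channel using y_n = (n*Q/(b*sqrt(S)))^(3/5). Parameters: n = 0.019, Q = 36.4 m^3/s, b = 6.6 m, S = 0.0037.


We use the wide-channel approximation y_n = (n*Q/(b*sqrt(S)))^(3/5).
sqrt(S) = sqrt(0.0037) = 0.060828.
Numerator: n*Q = 0.019 * 36.4 = 0.6916.
Denominator: b*sqrt(S) = 6.6 * 0.060828 = 0.401465.
arg = 1.7227.
y_n = 1.7227^(3/5) = 1.3859 m.

1.3859


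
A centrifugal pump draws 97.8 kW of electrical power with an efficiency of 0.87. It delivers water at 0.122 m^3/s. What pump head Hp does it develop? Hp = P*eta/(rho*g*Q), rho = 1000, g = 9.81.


Pump head formula: Hp = P * eta / (rho * g * Q).
Numerator: P * eta = 97.8 * 1000 * 0.87 = 85086.0 W.
Denominator: rho * g * Q = 1000 * 9.81 * 0.122 = 1196.82.
Hp = 85086.0 / 1196.82 = 71.09 m.

71.09


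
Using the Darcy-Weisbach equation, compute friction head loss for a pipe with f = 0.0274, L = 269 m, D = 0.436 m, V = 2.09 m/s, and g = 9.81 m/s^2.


Darcy-Weisbach equation: h_f = f * (L/D) * V^2/(2g).
f * L/D = 0.0274 * 269/0.436 = 16.905.
V^2/(2g) = 2.09^2 / (2*9.81) = 4.3681 / 19.62 = 0.2226 m.
h_f = 16.905 * 0.2226 = 3.764 m.

3.764


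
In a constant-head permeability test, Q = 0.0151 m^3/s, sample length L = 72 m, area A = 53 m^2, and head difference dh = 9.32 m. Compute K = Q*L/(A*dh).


From K = Q*L / (A*dh):
Numerator: Q*L = 0.0151 * 72 = 1.0872.
Denominator: A*dh = 53 * 9.32 = 493.96.
K = 1.0872 / 493.96 = 0.002201 m/s.

0.002201


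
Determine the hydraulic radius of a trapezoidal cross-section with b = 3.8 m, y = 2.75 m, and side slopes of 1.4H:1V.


For a trapezoidal section with side slope z:
A = (b + z*y)*y = (3.8 + 1.4*2.75)*2.75 = 21.037 m^2.
P = b + 2*y*sqrt(1 + z^2) = 3.8 + 2*2.75*sqrt(1 + 1.4^2) = 13.263 m.
R = A/P = 21.037 / 13.263 = 1.5862 m.

1.5862


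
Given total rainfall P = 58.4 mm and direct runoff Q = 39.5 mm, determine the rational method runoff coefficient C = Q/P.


The runoff coefficient C = runoff depth / rainfall depth.
C = 39.5 / 58.4
  = 0.6764.

0.6764


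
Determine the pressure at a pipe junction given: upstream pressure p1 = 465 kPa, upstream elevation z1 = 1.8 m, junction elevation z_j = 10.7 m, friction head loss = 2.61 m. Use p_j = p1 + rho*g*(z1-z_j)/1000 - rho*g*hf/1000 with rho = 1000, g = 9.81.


Junction pressure: p_j = p1 + rho*g*(z1 - z_j)/1000 - rho*g*hf/1000.
Elevation term = 1000*9.81*(1.8 - 10.7)/1000 = -87.309 kPa.
Friction term = 1000*9.81*2.61/1000 = 25.604 kPa.
p_j = 465 + -87.309 - 25.604 = 352.09 kPa.

352.09


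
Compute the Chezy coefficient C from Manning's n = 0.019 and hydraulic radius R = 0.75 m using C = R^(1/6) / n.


The Chezy coefficient relates to Manning's n through C = R^(1/6) / n.
R^(1/6) = 0.75^(1/6) = 0.953184.
C = 0.953184 / 0.019 = 50.17 m^(1/2)/s.

50.17


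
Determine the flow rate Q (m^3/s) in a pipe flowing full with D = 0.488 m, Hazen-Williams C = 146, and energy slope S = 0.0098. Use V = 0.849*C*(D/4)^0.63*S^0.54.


For a full circular pipe, R = D/4 = 0.488/4 = 0.122 m.
V = 0.849 * 146 * 0.122^0.63 * 0.0098^0.54
  = 0.849 * 146 * 0.265709 * 0.082274
  = 2.7098 m/s.
Pipe area A = pi*D^2/4 = pi*0.488^2/4 = 0.187 m^2.
Q = A * V = 0.187 * 2.7098 = 0.5068 m^3/s.

0.5068


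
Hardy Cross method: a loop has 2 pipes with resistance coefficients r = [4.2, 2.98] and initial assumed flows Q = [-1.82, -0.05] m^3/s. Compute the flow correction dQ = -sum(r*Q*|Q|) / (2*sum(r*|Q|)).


Numerator terms (r*Q*|Q|): 4.2*-1.82*|-1.82| = -13.9121; 2.98*-0.05*|-0.05| = -0.0075.
Sum of numerator = -13.9195.
Denominator terms (r*|Q|): 4.2*|-1.82| = 7.644; 2.98*|-0.05| = 0.149.
2 * sum of denominator = 2 * 7.793 = 15.586.
dQ = --13.9195 / 15.586 = 0.8931 m^3/s.

0.8931


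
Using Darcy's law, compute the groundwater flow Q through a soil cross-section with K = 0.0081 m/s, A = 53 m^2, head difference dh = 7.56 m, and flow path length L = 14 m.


Darcy's law: Q = K * A * i, where i = dh/L.
Hydraulic gradient i = 7.56 / 14 = 0.54.
Q = 0.0081 * 53 * 0.54
  = 0.2318 m^3/s.

0.2318


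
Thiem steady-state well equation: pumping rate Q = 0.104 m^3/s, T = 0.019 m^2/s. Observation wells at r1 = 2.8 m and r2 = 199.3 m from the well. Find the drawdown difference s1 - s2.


Thiem equation: s1 - s2 = Q/(2*pi*T) * ln(r2/r1).
ln(r2/r1) = ln(199.3/2.8) = 4.2652.
Q/(2*pi*T) = 0.104 / (2*pi*0.019) = 0.104 / 0.1194 = 0.8712.
s1 - s2 = 0.8712 * 4.2652 = 3.7157 m.

3.7157


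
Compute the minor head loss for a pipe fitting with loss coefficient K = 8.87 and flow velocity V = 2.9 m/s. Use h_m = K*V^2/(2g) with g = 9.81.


Minor loss formula: h_m = K * V^2/(2g).
V^2 = 2.9^2 = 8.41.
V^2/(2g) = 8.41 / 19.62 = 0.4286 m.
h_m = 8.87 * 0.4286 = 3.8021 m.

3.8021


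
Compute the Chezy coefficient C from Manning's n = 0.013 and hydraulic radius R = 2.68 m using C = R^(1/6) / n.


The Chezy coefficient relates to Manning's n through C = R^(1/6) / n.
R^(1/6) = 2.68^(1/6) = 1.178571.
C = 1.178571 / 0.013 = 90.66 m^(1/2)/s.

90.66


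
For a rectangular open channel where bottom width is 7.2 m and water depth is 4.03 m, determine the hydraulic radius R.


For a rectangular section:
Flow area A = b * y = 7.2 * 4.03 = 29.02 m^2.
Wetted perimeter P = b + 2y = 7.2 + 2*4.03 = 15.26 m.
Hydraulic radius R = A/P = 29.02 / 15.26 = 1.9014 m.

1.9014


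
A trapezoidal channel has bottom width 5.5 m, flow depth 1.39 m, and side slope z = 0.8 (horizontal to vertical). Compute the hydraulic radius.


For a trapezoidal section with side slope z:
A = (b + z*y)*y = (5.5 + 0.8*1.39)*1.39 = 9.191 m^2.
P = b + 2*y*sqrt(1 + z^2) = 5.5 + 2*1.39*sqrt(1 + 0.8^2) = 9.06 m.
R = A/P = 9.191 / 9.06 = 1.0144 m.

1.0144


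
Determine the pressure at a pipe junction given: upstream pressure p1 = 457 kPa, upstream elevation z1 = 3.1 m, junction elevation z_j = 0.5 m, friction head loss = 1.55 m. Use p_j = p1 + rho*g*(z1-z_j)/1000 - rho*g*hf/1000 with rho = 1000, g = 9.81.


Junction pressure: p_j = p1 + rho*g*(z1 - z_j)/1000 - rho*g*hf/1000.
Elevation term = 1000*9.81*(3.1 - 0.5)/1000 = 25.506 kPa.
Friction term = 1000*9.81*1.55/1000 = 15.206 kPa.
p_j = 457 + 25.506 - 15.206 = 467.3 kPa.

467.3


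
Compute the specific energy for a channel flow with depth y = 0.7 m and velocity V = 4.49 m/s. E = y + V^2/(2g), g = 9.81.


Specific energy E = y + V^2/(2g).
Velocity head = V^2/(2g) = 4.49^2 / (2*9.81) = 20.1601 / 19.62 = 1.0275 m.
E = 0.7 + 1.0275 = 1.7275 m.

1.7275


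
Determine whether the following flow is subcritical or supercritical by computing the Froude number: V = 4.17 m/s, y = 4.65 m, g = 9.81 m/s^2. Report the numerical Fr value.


The Froude number is defined as Fr = V / sqrt(g*y).
g*y = 9.81 * 4.65 = 45.6165.
sqrt(g*y) = sqrt(45.6165) = 6.754.
Fr = 4.17 / 6.754 = 0.6174.
Since Fr < 1, the flow is subcritical.

0.6174


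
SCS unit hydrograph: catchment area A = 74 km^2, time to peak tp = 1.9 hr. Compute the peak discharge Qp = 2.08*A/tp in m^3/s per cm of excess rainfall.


SCS formula: Qp = 2.08 * A / tp.
Qp = 2.08 * 74 / 1.9
   = 153.92 / 1.9
   = 81.01 m^3/s per cm.

81.01


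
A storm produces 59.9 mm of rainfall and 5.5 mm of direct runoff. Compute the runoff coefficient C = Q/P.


The runoff coefficient C = runoff depth / rainfall depth.
C = 5.5 / 59.9
  = 0.0918.

0.0918


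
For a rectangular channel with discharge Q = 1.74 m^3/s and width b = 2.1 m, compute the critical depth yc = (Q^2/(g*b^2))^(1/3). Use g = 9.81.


Using yc = (Q^2 / (g * b^2))^(1/3):
Q^2 = 1.74^2 = 3.03.
g * b^2 = 9.81 * 2.1^2 = 9.81 * 4.41 = 43.26.
Q^2 / (g*b^2) = 3.03 / 43.26 = 0.07.
yc = 0.07^(1/3) = 0.4121 m.

0.4121


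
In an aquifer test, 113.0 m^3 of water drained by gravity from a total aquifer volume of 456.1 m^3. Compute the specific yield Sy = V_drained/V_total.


Specific yield Sy = Volume drained / Total volume.
Sy = 113.0 / 456.1
   = 0.2478.

0.2478


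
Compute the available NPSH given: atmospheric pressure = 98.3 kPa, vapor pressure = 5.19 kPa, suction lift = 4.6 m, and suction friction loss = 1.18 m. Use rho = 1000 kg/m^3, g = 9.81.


NPSHa = p_atm/(rho*g) - z_s - hf_s - p_vap/(rho*g).
p_atm/(rho*g) = 98.3*1000 / (1000*9.81) = 10.02 m.
p_vap/(rho*g) = 5.19*1000 / (1000*9.81) = 0.529 m.
NPSHa = 10.02 - 4.6 - 1.18 - 0.529
      = 3.71 m.

3.71


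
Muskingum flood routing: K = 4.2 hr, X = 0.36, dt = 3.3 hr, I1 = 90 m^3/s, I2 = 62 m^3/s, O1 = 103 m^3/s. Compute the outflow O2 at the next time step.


Muskingum coefficients:
denom = 2*K*(1-X) + dt = 2*4.2*(1-0.36) + 3.3 = 8.676.
C0 = (dt - 2*K*X)/denom = (3.3 - 2*4.2*0.36)/8.676 = 0.0318.
C1 = (dt + 2*K*X)/denom = (3.3 + 2*4.2*0.36)/8.676 = 0.7289.
C2 = (2*K*(1-X) - dt)/denom = 0.2393.
O2 = C0*I2 + C1*I1 + C2*O1
   = 0.0318*62 + 0.7289*90 + 0.2393*103
   = 92.22 m^3/s.

92.22


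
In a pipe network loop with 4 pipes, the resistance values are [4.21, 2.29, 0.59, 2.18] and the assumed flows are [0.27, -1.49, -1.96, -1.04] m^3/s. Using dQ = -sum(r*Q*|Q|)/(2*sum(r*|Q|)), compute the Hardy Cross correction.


Numerator terms (r*Q*|Q|): 4.21*0.27*|0.27| = 0.3069; 2.29*-1.49*|-1.49| = -5.084; 0.59*-1.96*|-1.96| = -2.2665; 2.18*-1.04*|-1.04| = -2.3579.
Sum of numerator = -9.4016.
Denominator terms (r*|Q|): 4.21*|0.27| = 1.1367; 2.29*|-1.49| = 3.4121; 0.59*|-1.96| = 1.1564; 2.18*|-1.04| = 2.2672.
2 * sum of denominator = 2 * 7.9724 = 15.9448.
dQ = --9.4016 / 15.9448 = 0.5896 m^3/s.

0.5896


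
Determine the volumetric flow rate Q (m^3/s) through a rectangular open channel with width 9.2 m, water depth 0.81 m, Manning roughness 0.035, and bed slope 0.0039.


For a rectangular channel, the cross-sectional area A = b * y = 9.2 * 0.81 = 7.45 m^2.
The wetted perimeter P = b + 2y = 9.2 + 2*0.81 = 10.82 m.
Hydraulic radius R = A/P = 7.45/10.82 = 0.6887 m.
Velocity V = (1/n)*R^(2/3)*S^(1/2) = (1/0.035)*0.6887^(2/3)*0.0039^(1/2) = 1.3915 m/s.
Discharge Q = A * V = 7.45 * 1.3915 = 10.37 m^3/s.

10.37


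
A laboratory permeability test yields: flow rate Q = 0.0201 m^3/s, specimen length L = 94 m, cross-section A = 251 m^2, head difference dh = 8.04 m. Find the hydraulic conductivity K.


From K = Q*L / (A*dh):
Numerator: Q*L = 0.0201 * 94 = 1.8894.
Denominator: A*dh = 251 * 8.04 = 2018.04.
K = 1.8894 / 2018.04 = 0.000936 m/s.

0.000936


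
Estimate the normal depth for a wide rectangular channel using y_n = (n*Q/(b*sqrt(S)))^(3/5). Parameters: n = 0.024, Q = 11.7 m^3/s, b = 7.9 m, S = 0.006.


We use the wide-channel approximation y_n = (n*Q/(b*sqrt(S)))^(3/5).
sqrt(S) = sqrt(0.006) = 0.07746.
Numerator: n*Q = 0.024 * 11.7 = 0.2808.
Denominator: b*sqrt(S) = 7.9 * 0.07746 = 0.611934.
arg = 0.4589.
y_n = 0.4589^(3/5) = 0.6266 m.

0.6266


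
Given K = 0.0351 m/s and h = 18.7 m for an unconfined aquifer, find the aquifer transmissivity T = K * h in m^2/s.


Transmissivity is defined as T = K * h.
T = 0.0351 * 18.7
  = 0.6564 m^2/s.

0.6564


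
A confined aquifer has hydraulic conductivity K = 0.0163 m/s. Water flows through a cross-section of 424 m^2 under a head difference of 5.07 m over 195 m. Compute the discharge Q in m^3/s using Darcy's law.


Darcy's law: Q = K * A * i, where i = dh/L.
Hydraulic gradient i = 5.07 / 195 = 0.026.
Q = 0.0163 * 424 * 0.026
  = 0.1797 m^3/s.

0.1797


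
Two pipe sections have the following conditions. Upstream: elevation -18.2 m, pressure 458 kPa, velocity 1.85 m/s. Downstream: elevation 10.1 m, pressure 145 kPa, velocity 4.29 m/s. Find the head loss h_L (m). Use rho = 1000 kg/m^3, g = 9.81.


Total head at each section: H = z + p/(rho*g) + V^2/(2g).
H1 = -18.2 + 458*1000/(1000*9.81) + 1.85^2/(2*9.81)
   = -18.2 + 46.687 + 0.1744
   = 28.661 m.
H2 = 10.1 + 145*1000/(1000*9.81) + 4.29^2/(2*9.81)
   = 10.1 + 14.781 + 0.938
   = 25.819 m.
h_L = H1 - H2 = 28.661 - 25.819 = 2.843 m.

2.843


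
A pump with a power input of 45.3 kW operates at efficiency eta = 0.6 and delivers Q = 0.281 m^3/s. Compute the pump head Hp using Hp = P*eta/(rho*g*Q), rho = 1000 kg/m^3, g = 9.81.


Pump head formula: Hp = P * eta / (rho * g * Q).
Numerator: P * eta = 45.3 * 1000 * 0.6 = 27180.0 W.
Denominator: rho * g * Q = 1000 * 9.81 * 0.281 = 2756.61.
Hp = 27180.0 / 2756.61 = 9.86 m.

9.86


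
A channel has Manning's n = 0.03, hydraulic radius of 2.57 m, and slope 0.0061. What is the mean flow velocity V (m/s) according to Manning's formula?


Manning's equation gives V = (1/n) * R^(2/3) * S^(1/2).
First, compute R^(2/3) = 2.57^(2/3) = 1.8762.
Next, S^(1/2) = 0.0061^(1/2) = 0.078102.
Then 1/n = 1/0.03 = 33.33.
V = 33.33 * 1.8762 * 0.078102 = 4.8846 m/s.

4.8846


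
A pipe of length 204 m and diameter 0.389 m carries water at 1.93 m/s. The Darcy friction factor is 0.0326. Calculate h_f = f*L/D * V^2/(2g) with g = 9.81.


Darcy-Weisbach equation: h_f = f * (L/D) * V^2/(2g).
f * L/D = 0.0326 * 204/0.389 = 17.0961.
V^2/(2g) = 1.93^2 / (2*9.81) = 3.7249 / 19.62 = 0.1899 m.
h_f = 17.0961 * 0.1899 = 3.246 m.

3.246


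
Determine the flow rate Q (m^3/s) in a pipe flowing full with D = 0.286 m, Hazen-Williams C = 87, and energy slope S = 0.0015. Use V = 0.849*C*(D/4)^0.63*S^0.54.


For a full circular pipe, R = D/4 = 0.286/4 = 0.0715 m.
V = 0.849 * 87 * 0.0715^0.63 * 0.0015^0.54
  = 0.849 * 87 * 0.189764 * 0.02986
  = 0.4185 m/s.
Pipe area A = pi*D^2/4 = pi*0.286^2/4 = 0.0642 m^2.
Q = A * V = 0.0642 * 0.4185 = 0.0269 m^3/s.

0.0269


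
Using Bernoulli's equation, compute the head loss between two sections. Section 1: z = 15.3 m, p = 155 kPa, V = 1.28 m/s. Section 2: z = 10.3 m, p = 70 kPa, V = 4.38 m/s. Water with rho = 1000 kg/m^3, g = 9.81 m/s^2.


Total head at each section: H = z + p/(rho*g) + V^2/(2g).
H1 = 15.3 + 155*1000/(1000*9.81) + 1.28^2/(2*9.81)
   = 15.3 + 15.8 + 0.0835
   = 31.184 m.
H2 = 10.3 + 70*1000/(1000*9.81) + 4.38^2/(2*9.81)
   = 10.3 + 7.136 + 0.9778
   = 18.413 m.
h_L = H1 - H2 = 31.184 - 18.413 = 12.77 m.

12.77


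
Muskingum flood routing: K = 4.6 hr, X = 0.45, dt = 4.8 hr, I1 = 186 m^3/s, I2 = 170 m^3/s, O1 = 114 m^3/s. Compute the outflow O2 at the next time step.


Muskingum coefficients:
denom = 2*K*(1-X) + dt = 2*4.6*(1-0.45) + 4.8 = 9.86.
C0 = (dt - 2*K*X)/denom = (4.8 - 2*4.6*0.45)/9.86 = 0.0669.
C1 = (dt + 2*K*X)/denom = (4.8 + 2*4.6*0.45)/9.86 = 0.9067.
C2 = (2*K*(1-X) - dt)/denom = 0.0264.
O2 = C0*I2 + C1*I1 + C2*O1
   = 0.0669*170 + 0.9067*186 + 0.0264*114
   = 183.03 m^3/s.

183.03


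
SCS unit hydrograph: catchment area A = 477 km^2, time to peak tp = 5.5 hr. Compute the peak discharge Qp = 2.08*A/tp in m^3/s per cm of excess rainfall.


SCS formula: Qp = 2.08 * A / tp.
Qp = 2.08 * 477 / 5.5
   = 992.16 / 5.5
   = 180.39 m^3/s per cm.

180.39


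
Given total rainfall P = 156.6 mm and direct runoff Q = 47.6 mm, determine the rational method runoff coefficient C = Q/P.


The runoff coefficient C = runoff depth / rainfall depth.
C = 47.6 / 156.6
  = 0.304.

0.304


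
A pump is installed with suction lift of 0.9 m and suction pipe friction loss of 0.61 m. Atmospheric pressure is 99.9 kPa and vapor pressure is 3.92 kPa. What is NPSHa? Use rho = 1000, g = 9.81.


NPSHa = p_atm/(rho*g) - z_s - hf_s - p_vap/(rho*g).
p_atm/(rho*g) = 99.9*1000 / (1000*9.81) = 10.183 m.
p_vap/(rho*g) = 3.92*1000 / (1000*9.81) = 0.4 m.
NPSHa = 10.183 - 0.9 - 0.61 - 0.4
      = 8.27 m.

8.27


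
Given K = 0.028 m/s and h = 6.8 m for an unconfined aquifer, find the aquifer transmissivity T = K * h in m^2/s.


Transmissivity is defined as T = K * h.
T = 0.028 * 6.8
  = 0.1904 m^2/s.

0.1904


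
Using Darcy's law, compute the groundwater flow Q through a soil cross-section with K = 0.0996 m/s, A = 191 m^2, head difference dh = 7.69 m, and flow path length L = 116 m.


Darcy's law: Q = K * A * i, where i = dh/L.
Hydraulic gradient i = 7.69 / 116 = 0.066293.
Q = 0.0996 * 191 * 0.066293
  = 1.2611 m^3/s.

1.2611


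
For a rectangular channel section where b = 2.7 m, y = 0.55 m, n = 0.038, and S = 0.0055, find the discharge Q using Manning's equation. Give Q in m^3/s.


For a rectangular channel, the cross-sectional area A = b * y = 2.7 * 0.55 = 1.49 m^2.
The wetted perimeter P = b + 2y = 2.7 + 2*0.55 = 3.8 m.
Hydraulic radius R = A/P = 1.49/3.8 = 0.3908 m.
Velocity V = (1/n)*R^(2/3)*S^(1/2) = (1/0.038)*0.3908^(2/3)*0.0055^(1/2) = 1.0432 m/s.
Discharge Q = A * V = 1.49 * 1.0432 = 1.549 m^3/s.

1.549


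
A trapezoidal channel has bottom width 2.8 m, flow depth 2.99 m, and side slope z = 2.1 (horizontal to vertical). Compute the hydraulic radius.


For a trapezoidal section with side slope z:
A = (b + z*y)*y = (2.8 + 2.1*2.99)*2.99 = 27.146 m^2.
P = b + 2*y*sqrt(1 + z^2) = 2.8 + 2*2.99*sqrt(1 + 2.1^2) = 16.709 m.
R = A/P = 27.146 / 16.709 = 1.6246 m.

1.6246


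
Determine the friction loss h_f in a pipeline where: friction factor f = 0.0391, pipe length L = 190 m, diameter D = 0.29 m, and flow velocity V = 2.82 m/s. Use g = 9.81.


Darcy-Weisbach equation: h_f = f * (L/D) * V^2/(2g).
f * L/D = 0.0391 * 190/0.29 = 25.6172.
V^2/(2g) = 2.82^2 / (2*9.81) = 7.9524 / 19.62 = 0.4053 m.
h_f = 25.6172 * 0.4053 = 10.383 m.

10.383


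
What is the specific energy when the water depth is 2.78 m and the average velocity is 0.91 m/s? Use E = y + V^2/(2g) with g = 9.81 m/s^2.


Specific energy E = y + V^2/(2g).
Velocity head = V^2/(2g) = 0.91^2 / (2*9.81) = 0.8281 / 19.62 = 0.0422 m.
E = 2.78 + 0.0422 = 2.8222 m.

2.8222


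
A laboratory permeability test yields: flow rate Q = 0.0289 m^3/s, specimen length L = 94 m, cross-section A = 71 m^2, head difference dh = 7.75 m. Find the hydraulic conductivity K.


From K = Q*L / (A*dh):
Numerator: Q*L = 0.0289 * 94 = 2.7166.
Denominator: A*dh = 71 * 7.75 = 550.25.
K = 2.7166 / 550.25 = 0.004937 m/s.

0.004937


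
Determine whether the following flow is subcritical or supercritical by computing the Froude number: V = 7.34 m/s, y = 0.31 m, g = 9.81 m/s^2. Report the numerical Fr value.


The Froude number is defined as Fr = V / sqrt(g*y).
g*y = 9.81 * 0.31 = 3.0411.
sqrt(g*y) = sqrt(3.0411) = 1.7439.
Fr = 7.34 / 1.7439 = 4.209.
Since Fr > 1, the flow is supercritical.

4.209


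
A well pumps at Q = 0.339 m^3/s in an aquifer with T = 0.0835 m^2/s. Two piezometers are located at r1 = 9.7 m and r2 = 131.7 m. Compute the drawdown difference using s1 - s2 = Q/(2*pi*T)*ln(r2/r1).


Thiem equation: s1 - s2 = Q/(2*pi*T) * ln(r2/r1).
ln(r2/r1) = ln(131.7/9.7) = 2.6084.
Q/(2*pi*T) = 0.339 / (2*pi*0.0835) = 0.339 / 0.5246 = 0.6462.
s1 - s2 = 0.6462 * 2.6084 = 1.6854 m.

1.6854


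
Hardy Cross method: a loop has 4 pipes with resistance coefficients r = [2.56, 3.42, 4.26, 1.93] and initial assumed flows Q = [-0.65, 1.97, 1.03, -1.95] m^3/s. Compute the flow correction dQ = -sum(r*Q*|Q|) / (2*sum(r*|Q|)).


Numerator terms (r*Q*|Q|): 2.56*-0.65*|-0.65| = -1.0816; 3.42*1.97*|1.97| = 13.2727; 4.26*1.03*|1.03| = 4.5194; 1.93*-1.95*|-1.95| = -7.3388.
Sum of numerator = 9.3717.
Denominator terms (r*|Q|): 2.56*|-0.65| = 1.664; 3.42*|1.97| = 6.7374; 4.26*|1.03| = 4.3878; 1.93*|-1.95| = 3.7635.
2 * sum of denominator = 2 * 16.5527 = 33.1054.
dQ = -9.3717 / 33.1054 = -0.2831 m^3/s.

-0.2831


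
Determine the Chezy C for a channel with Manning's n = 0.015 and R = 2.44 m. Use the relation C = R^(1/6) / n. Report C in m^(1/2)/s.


The Chezy coefficient relates to Manning's n through C = R^(1/6) / n.
R^(1/6) = 2.44^(1/6) = 1.160286.
C = 1.160286 / 0.015 = 77.35 m^(1/2)/s.

77.35


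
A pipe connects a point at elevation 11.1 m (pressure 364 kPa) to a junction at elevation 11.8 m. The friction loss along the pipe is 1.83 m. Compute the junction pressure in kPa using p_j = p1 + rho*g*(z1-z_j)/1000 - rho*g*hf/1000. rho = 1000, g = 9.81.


Junction pressure: p_j = p1 + rho*g*(z1 - z_j)/1000 - rho*g*hf/1000.
Elevation term = 1000*9.81*(11.1 - 11.8)/1000 = -6.867 kPa.
Friction term = 1000*9.81*1.83/1000 = 17.952 kPa.
p_j = 364 + -6.867 - 17.952 = 339.18 kPa.

339.18


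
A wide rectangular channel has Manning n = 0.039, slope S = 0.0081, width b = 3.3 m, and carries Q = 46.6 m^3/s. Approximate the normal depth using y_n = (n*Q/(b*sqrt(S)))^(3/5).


We use the wide-channel approximation y_n = (n*Q/(b*sqrt(S)))^(3/5).
sqrt(S) = sqrt(0.0081) = 0.09.
Numerator: n*Q = 0.039 * 46.6 = 1.8174.
Denominator: b*sqrt(S) = 3.3 * 0.09 = 0.297.
arg = 6.1192.
y_n = 6.1192^(3/5) = 2.9649 m.

2.9649


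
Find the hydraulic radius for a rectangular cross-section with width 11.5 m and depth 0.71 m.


For a rectangular section:
Flow area A = b * y = 11.5 * 0.71 = 8.16 m^2.
Wetted perimeter P = b + 2y = 11.5 + 2*0.71 = 12.92 m.
Hydraulic radius R = A/P = 8.16 / 12.92 = 0.632 m.

0.632


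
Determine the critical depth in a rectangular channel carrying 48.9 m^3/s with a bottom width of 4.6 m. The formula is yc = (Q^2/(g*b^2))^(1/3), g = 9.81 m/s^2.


Using yc = (Q^2 / (g * b^2))^(1/3):
Q^2 = 48.9^2 = 2391.21.
g * b^2 = 9.81 * 4.6^2 = 9.81 * 21.16 = 207.58.
Q^2 / (g*b^2) = 2391.21 / 207.58 = 11.5195.
yc = 11.5195^(1/3) = 2.2585 m.

2.2585


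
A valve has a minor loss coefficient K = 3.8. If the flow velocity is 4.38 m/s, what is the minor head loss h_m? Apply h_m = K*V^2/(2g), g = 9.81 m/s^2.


Minor loss formula: h_m = K * V^2/(2g).
V^2 = 4.38^2 = 19.1844.
V^2/(2g) = 19.1844 / 19.62 = 0.9778 m.
h_m = 3.8 * 0.9778 = 3.7156 m.

3.7156


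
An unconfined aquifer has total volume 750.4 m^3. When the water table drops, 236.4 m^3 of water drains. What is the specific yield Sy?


Specific yield Sy = Volume drained / Total volume.
Sy = 236.4 / 750.4
   = 0.315.

0.315


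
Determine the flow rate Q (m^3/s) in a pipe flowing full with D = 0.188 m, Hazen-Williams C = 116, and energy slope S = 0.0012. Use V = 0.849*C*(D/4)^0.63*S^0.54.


For a full circular pipe, R = D/4 = 0.188/4 = 0.047 m.
V = 0.849 * 116 * 0.047^0.63 * 0.0012^0.54
  = 0.849 * 116 * 0.145687 * 0.02647
  = 0.3798 m/s.
Pipe area A = pi*D^2/4 = pi*0.188^2/4 = 0.0278 m^2.
Q = A * V = 0.0278 * 0.3798 = 0.0105 m^3/s.

0.0105


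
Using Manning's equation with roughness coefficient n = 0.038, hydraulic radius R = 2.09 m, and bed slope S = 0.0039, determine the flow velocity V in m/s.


Manning's equation gives V = (1/n) * R^(2/3) * S^(1/2).
First, compute R^(2/3) = 2.09^(2/3) = 1.6347.
Next, S^(1/2) = 0.0039^(1/2) = 0.06245.
Then 1/n = 1/0.038 = 26.32.
V = 26.32 * 1.6347 * 0.06245 = 2.6865 m/s.

2.6865


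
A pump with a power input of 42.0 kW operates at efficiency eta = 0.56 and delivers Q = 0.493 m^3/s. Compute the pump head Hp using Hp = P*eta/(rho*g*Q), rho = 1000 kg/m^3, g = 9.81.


Pump head formula: Hp = P * eta / (rho * g * Q).
Numerator: P * eta = 42.0 * 1000 * 0.56 = 23520.0 W.
Denominator: rho * g * Q = 1000 * 9.81 * 0.493 = 4836.33.
Hp = 23520.0 / 4836.33 = 4.86 m.

4.86


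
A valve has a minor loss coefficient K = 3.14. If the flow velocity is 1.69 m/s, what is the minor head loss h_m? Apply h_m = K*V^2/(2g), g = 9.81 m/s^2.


Minor loss formula: h_m = K * V^2/(2g).
V^2 = 1.69^2 = 2.8561.
V^2/(2g) = 2.8561 / 19.62 = 0.1456 m.
h_m = 3.14 * 0.1456 = 0.4571 m.

0.4571


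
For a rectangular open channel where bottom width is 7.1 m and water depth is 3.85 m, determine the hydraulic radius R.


For a rectangular section:
Flow area A = b * y = 7.1 * 3.85 = 27.34 m^2.
Wetted perimeter P = b + 2y = 7.1 + 2*3.85 = 14.8 m.
Hydraulic radius R = A/P = 27.34 / 14.8 = 1.847 m.

1.847


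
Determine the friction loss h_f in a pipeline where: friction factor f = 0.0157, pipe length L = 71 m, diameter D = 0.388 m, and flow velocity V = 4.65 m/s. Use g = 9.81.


Darcy-Weisbach equation: h_f = f * (L/D) * V^2/(2g).
f * L/D = 0.0157 * 71/0.388 = 2.8729.
V^2/(2g) = 4.65^2 / (2*9.81) = 21.6225 / 19.62 = 1.1021 m.
h_f = 2.8729 * 1.1021 = 3.166 m.

3.166


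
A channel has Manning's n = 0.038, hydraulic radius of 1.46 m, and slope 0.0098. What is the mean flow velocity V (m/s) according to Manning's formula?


Manning's equation gives V = (1/n) * R^(2/3) * S^(1/2).
First, compute R^(2/3) = 1.46^(2/3) = 1.287.
Next, S^(1/2) = 0.0098^(1/2) = 0.098995.
Then 1/n = 1/0.038 = 26.32.
V = 26.32 * 1.287 * 0.098995 = 3.3527 m/s.

3.3527


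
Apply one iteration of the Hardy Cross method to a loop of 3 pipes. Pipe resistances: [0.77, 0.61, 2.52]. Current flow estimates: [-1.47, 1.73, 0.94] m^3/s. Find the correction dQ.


Numerator terms (r*Q*|Q|): 0.77*-1.47*|-1.47| = -1.6639; 0.61*1.73*|1.73| = 1.8257; 2.52*0.94*|0.94| = 2.2267.
Sum of numerator = 2.3884.
Denominator terms (r*|Q|): 0.77*|-1.47| = 1.1319; 0.61*|1.73| = 1.0553; 2.52*|0.94| = 2.3688.
2 * sum of denominator = 2 * 4.556 = 9.112.
dQ = -2.3884 / 9.112 = -0.2621 m^3/s.

-0.2621


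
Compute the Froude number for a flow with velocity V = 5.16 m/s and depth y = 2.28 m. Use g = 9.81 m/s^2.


The Froude number is defined as Fr = V / sqrt(g*y).
g*y = 9.81 * 2.28 = 22.3668.
sqrt(g*y) = sqrt(22.3668) = 4.7294.
Fr = 5.16 / 4.7294 = 1.0911.

1.0911


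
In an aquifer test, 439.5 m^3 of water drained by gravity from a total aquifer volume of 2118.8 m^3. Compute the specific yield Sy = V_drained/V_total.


Specific yield Sy = Volume drained / Total volume.
Sy = 439.5 / 2118.8
   = 0.2074.

0.2074


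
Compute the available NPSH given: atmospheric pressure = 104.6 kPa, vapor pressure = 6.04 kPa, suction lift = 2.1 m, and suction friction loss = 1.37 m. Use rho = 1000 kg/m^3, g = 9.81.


NPSHa = p_atm/(rho*g) - z_s - hf_s - p_vap/(rho*g).
p_atm/(rho*g) = 104.6*1000 / (1000*9.81) = 10.663 m.
p_vap/(rho*g) = 6.04*1000 / (1000*9.81) = 0.616 m.
NPSHa = 10.663 - 2.1 - 1.37 - 0.616
      = 6.58 m.

6.58


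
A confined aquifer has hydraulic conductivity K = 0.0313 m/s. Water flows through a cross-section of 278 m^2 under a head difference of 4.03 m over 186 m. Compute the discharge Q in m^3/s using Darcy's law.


Darcy's law: Q = K * A * i, where i = dh/L.
Hydraulic gradient i = 4.03 / 186 = 0.021667.
Q = 0.0313 * 278 * 0.021667
  = 0.1885 m^3/s.

0.1885


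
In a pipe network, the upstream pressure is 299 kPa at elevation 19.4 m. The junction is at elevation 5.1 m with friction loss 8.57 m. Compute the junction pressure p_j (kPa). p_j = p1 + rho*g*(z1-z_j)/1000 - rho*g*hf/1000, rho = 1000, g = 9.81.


Junction pressure: p_j = p1 + rho*g*(z1 - z_j)/1000 - rho*g*hf/1000.
Elevation term = 1000*9.81*(19.4 - 5.1)/1000 = 140.283 kPa.
Friction term = 1000*9.81*8.57/1000 = 84.072 kPa.
p_j = 299 + 140.283 - 84.072 = 355.21 kPa.

355.21


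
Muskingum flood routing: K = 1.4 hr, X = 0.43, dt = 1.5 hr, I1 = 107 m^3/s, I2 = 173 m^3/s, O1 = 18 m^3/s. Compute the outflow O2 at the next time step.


Muskingum coefficients:
denom = 2*K*(1-X) + dt = 2*1.4*(1-0.43) + 1.5 = 3.096.
C0 = (dt - 2*K*X)/denom = (1.5 - 2*1.4*0.43)/3.096 = 0.0956.
C1 = (dt + 2*K*X)/denom = (1.5 + 2*1.4*0.43)/3.096 = 0.8734.
C2 = (2*K*(1-X) - dt)/denom = 0.031.
O2 = C0*I2 + C1*I1 + C2*O1
   = 0.0956*173 + 0.8734*107 + 0.031*18
   = 110.55 m^3/s.

110.55


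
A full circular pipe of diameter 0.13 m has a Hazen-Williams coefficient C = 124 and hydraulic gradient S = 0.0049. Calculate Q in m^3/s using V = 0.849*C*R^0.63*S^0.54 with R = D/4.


For a full circular pipe, R = D/4 = 0.13/4 = 0.0325 m.
V = 0.849 * 124 * 0.0325^0.63 * 0.0049^0.54
  = 0.849 * 124 * 0.115475 * 0.056586
  = 0.6879 m/s.
Pipe area A = pi*D^2/4 = pi*0.13^2/4 = 0.0133 m^2.
Q = A * V = 0.0133 * 0.6879 = 0.0091 m^3/s.

0.0091


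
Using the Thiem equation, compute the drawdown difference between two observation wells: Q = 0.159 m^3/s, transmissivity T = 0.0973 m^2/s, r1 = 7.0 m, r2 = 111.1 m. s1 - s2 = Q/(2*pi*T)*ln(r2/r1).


Thiem equation: s1 - s2 = Q/(2*pi*T) * ln(r2/r1).
ln(r2/r1) = ln(111.1/7.0) = 2.7645.
Q/(2*pi*T) = 0.159 / (2*pi*0.0973) = 0.159 / 0.6114 = 0.2601.
s1 - s2 = 0.2601 * 2.7645 = 0.719 m.

0.719


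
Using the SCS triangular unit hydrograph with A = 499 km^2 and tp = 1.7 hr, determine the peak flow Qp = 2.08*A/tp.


SCS formula: Qp = 2.08 * A / tp.
Qp = 2.08 * 499 / 1.7
   = 1037.92 / 1.7
   = 610.54 m^3/s per cm.

610.54


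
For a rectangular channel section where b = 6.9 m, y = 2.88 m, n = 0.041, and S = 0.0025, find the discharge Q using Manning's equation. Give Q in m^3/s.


For a rectangular channel, the cross-sectional area A = b * y = 6.9 * 2.88 = 19.87 m^2.
The wetted perimeter P = b + 2y = 6.9 + 2*2.88 = 12.66 m.
Hydraulic radius R = A/P = 19.87/12.66 = 1.5697 m.
Velocity V = (1/n)*R^(2/3)*S^(1/2) = (1/0.041)*1.5697^(2/3)*0.0025^(1/2) = 1.6471 m/s.
Discharge Q = A * V = 19.87 * 1.6471 = 32.732 m^3/s.

32.732


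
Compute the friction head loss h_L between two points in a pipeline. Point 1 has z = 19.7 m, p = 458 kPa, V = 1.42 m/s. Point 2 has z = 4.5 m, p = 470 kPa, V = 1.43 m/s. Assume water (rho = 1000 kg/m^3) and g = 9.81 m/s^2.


Total head at each section: H = z + p/(rho*g) + V^2/(2g).
H1 = 19.7 + 458*1000/(1000*9.81) + 1.42^2/(2*9.81)
   = 19.7 + 46.687 + 0.1028
   = 66.49 m.
H2 = 4.5 + 470*1000/(1000*9.81) + 1.43^2/(2*9.81)
   = 4.5 + 47.91 + 0.1042
   = 52.515 m.
h_L = H1 - H2 = 66.49 - 52.515 = 13.975 m.

13.975


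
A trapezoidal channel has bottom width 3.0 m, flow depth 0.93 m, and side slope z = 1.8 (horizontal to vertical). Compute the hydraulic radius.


For a trapezoidal section with side slope z:
A = (b + z*y)*y = (3.0 + 1.8*0.93)*0.93 = 4.347 m^2.
P = b + 2*y*sqrt(1 + z^2) = 3.0 + 2*0.93*sqrt(1 + 1.8^2) = 6.83 m.
R = A/P = 4.347 / 6.83 = 0.6364 m.

0.6364


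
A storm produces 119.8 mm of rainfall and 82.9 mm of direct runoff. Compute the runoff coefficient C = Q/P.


The runoff coefficient C = runoff depth / rainfall depth.
C = 82.9 / 119.8
  = 0.692.

0.692


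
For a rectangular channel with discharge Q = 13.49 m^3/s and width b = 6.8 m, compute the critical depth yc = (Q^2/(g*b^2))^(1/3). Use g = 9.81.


Using yc = (Q^2 / (g * b^2))^(1/3):
Q^2 = 13.49^2 = 181.98.
g * b^2 = 9.81 * 6.8^2 = 9.81 * 46.24 = 453.61.
Q^2 / (g*b^2) = 181.98 / 453.61 = 0.4012.
yc = 0.4012^(1/3) = 0.7375 m.

0.7375


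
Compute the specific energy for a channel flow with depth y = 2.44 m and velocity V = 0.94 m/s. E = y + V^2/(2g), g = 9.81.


Specific energy E = y + V^2/(2g).
Velocity head = V^2/(2g) = 0.94^2 / (2*9.81) = 0.8836 / 19.62 = 0.045 m.
E = 2.44 + 0.045 = 2.485 m.

2.485


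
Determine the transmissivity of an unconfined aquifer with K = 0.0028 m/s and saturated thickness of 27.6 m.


Transmissivity is defined as T = K * h.
T = 0.0028 * 27.6
  = 0.0773 m^2/s.

0.0773


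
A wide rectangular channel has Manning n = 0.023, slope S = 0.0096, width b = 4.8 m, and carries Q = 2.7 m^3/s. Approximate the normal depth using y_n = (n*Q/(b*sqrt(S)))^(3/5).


We use the wide-channel approximation y_n = (n*Q/(b*sqrt(S)))^(3/5).
sqrt(S) = sqrt(0.0096) = 0.09798.
Numerator: n*Q = 0.023 * 2.7 = 0.0621.
Denominator: b*sqrt(S) = 4.8 * 0.09798 = 0.470304.
arg = 0.132.
y_n = 0.132^(3/5) = 0.2968 m.

0.2968


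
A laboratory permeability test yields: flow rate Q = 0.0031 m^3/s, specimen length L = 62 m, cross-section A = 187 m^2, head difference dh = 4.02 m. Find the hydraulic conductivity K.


From K = Q*L / (A*dh):
Numerator: Q*L = 0.0031 * 62 = 0.1922.
Denominator: A*dh = 187 * 4.02 = 751.74.
K = 0.1922 / 751.74 = 0.000256 m/s.

0.000256


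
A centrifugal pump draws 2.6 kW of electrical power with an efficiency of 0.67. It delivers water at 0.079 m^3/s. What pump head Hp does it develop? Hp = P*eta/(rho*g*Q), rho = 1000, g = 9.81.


Pump head formula: Hp = P * eta / (rho * g * Q).
Numerator: P * eta = 2.6 * 1000 * 0.67 = 1742.0 W.
Denominator: rho * g * Q = 1000 * 9.81 * 0.079 = 774.99.
Hp = 1742.0 / 774.99 = 2.25 m.

2.25


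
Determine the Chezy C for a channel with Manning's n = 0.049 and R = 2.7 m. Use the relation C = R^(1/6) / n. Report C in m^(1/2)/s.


The Chezy coefficient relates to Manning's n through C = R^(1/6) / n.
R^(1/6) = 2.7^(1/6) = 1.180032.
C = 1.180032 / 0.049 = 24.08 m^(1/2)/s.

24.08


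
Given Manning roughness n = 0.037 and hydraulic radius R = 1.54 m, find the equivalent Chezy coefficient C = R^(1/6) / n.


The Chezy coefficient relates to Manning's n through C = R^(1/6) / n.
R^(1/6) = 1.54^(1/6) = 1.074616.
C = 1.074616 / 0.037 = 29.04 m^(1/2)/s.

29.04


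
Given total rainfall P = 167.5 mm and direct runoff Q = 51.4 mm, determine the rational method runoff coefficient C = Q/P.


The runoff coefficient C = runoff depth / rainfall depth.
C = 51.4 / 167.5
  = 0.3069.

0.3069


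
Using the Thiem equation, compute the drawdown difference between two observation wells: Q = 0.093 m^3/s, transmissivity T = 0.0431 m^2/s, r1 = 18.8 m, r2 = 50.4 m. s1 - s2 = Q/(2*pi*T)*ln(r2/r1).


Thiem equation: s1 - s2 = Q/(2*pi*T) * ln(r2/r1).
ln(r2/r1) = ln(50.4/18.8) = 0.9861.
Q/(2*pi*T) = 0.093 / (2*pi*0.0431) = 0.093 / 0.2708 = 0.3434.
s1 - s2 = 0.3434 * 0.9861 = 0.3387 m.

0.3387


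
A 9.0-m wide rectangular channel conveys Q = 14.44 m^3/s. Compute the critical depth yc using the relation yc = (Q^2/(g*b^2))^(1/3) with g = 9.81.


Using yc = (Q^2 / (g * b^2))^(1/3):
Q^2 = 14.44^2 = 208.51.
g * b^2 = 9.81 * 9.0^2 = 9.81 * 81.0 = 794.61.
Q^2 / (g*b^2) = 208.51 / 794.61 = 0.2624.
yc = 0.2624^(1/3) = 0.6402 m.

0.6402


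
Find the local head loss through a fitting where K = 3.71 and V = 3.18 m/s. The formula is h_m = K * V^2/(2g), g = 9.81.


Minor loss formula: h_m = K * V^2/(2g).
V^2 = 3.18^2 = 10.1124.
V^2/(2g) = 10.1124 / 19.62 = 0.5154 m.
h_m = 3.71 * 0.5154 = 1.9122 m.

1.9122


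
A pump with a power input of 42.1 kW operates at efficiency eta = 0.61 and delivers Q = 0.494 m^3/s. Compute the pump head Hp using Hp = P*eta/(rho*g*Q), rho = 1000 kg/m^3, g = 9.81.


Pump head formula: Hp = P * eta / (rho * g * Q).
Numerator: P * eta = 42.1 * 1000 * 0.61 = 25681.0 W.
Denominator: rho * g * Q = 1000 * 9.81 * 0.494 = 4846.14.
Hp = 25681.0 / 4846.14 = 5.3 m.

5.3


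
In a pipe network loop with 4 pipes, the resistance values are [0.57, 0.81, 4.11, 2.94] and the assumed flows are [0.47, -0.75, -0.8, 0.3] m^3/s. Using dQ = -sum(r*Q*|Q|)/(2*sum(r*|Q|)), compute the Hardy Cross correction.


Numerator terms (r*Q*|Q|): 0.57*0.47*|0.47| = 0.1259; 0.81*-0.75*|-0.75| = -0.4556; 4.11*-0.8*|-0.8| = -2.6304; 2.94*0.3*|0.3| = 0.2646.
Sum of numerator = -2.6955.
Denominator terms (r*|Q|): 0.57*|0.47| = 0.2679; 0.81*|-0.75| = 0.6075; 4.11*|-0.8| = 3.288; 2.94*|0.3| = 0.882.
2 * sum of denominator = 2 * 5.0454 = 10.0908.
dQ = --2.6955 / 10.0908 = 0.2671 m^3/s.

0.2671


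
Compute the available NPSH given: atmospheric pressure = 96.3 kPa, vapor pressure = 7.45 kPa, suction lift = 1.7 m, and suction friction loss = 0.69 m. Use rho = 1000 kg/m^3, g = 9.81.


NPSHa = p_atm/(rho*g) - z_s - hf_s - p_vap/(rho*g).
p_atm/(rho*g) = 96.3*1000 / (1000*9.81) = 9.817 m.
p_vap/(rho*g) = 7.45*1000 / (1000*9.81) = 0.759 m.
NPSHa = 9.817 - 1.7 - 0.69 - 0.759
      = 6.67 m.

6.67


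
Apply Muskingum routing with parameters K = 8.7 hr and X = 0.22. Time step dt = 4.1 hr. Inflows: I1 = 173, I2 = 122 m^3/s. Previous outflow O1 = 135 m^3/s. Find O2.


Muskingum coefficients:
denom = 2*K*(1-X) + dt = 2*8.7*(1-0.22) + 4.1 = 17.672.
C0 = (dt - 2*K*X)/denom = (4.1 - 2*8.7*0.22)/17.672 = 0.0154.
C1 = (dt + 2*K*X)/denom = (4.1 + 2*8.7*0.22)/17.672 = 0.4486.
C2 = (2*K*(1-X) - dt)/denom = 0.536.
O2 = C0*I2 + C1*I1 + C2*O1
   = 0.0154*122 + 0.4486*173 + 0.536*135
   = 151.85 m^3/s.

151.85


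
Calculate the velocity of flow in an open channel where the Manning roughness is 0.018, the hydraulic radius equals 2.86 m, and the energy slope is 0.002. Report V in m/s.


Manning's equation gives V = (1/n) * R^(2/3) * S^(1/2).
First, compute R^(2/3) = 2.86^(2/3) = 2.0149.
Next, S^(1/2) = 0.002^(1/2) = 0.044721.
Then 1/n = 1/0.018 = 55.56.
V = 55.56 * 2.0149 * 0.044721 = 5.006 m/s.

5.006


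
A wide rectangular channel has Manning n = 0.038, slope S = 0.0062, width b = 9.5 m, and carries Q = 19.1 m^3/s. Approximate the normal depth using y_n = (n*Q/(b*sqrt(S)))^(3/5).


We use the wide-channel approximation y_n = (n*Q/(b*sqrt(S)))^(3/5).
sqrt(S) = sqrt(0.0062) = 0.07874.
Numerator: n*Q = 0.038 * 19.1 = 0.7258.
Denominator: b*sqrt(S) = 9.5 * 0.07874 = 0.74803.
arg = 0.9703.
y_n = 0.9703^(3/5) = 0.9821 m.

0.9821


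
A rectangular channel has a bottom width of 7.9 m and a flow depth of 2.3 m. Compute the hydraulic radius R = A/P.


For a rectangular section:
Flow area A = b * y = 7.9 * 2.3 = 18.17 m^2.
Wetted perimeter P = b + 2y = 7.9 + 2*2.3 = 12.5 m.
Hydraulic radius R = A/P = 18.17 / 12.5 = 1.4536 m.

1.4536


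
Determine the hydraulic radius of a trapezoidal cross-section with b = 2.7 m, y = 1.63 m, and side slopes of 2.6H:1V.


For a trapezoidal section with side slope z:
A = (b + z*y)*y = (2.7 + 2.6*1.63)*1.63 = 11.309 m^2.
P = b + 2*y*sqrt(1 + z^2) = 2.7 + 2*1.63*sqrt(1 + 2.6^2) = 11.781 m.
R = A/P = 11.309 / 11.781 = 0.9599 m.

0.9599


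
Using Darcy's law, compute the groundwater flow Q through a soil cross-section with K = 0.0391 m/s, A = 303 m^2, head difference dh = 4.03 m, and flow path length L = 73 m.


Darcy's law: Q = K * A * i, where i = dh/L.
Hydraulic gradient i = 4.03 / 73 = 0.055205.
Q = 0.0391 * 303 * 0.055205
  = 0.654 m^3/s.

0.654


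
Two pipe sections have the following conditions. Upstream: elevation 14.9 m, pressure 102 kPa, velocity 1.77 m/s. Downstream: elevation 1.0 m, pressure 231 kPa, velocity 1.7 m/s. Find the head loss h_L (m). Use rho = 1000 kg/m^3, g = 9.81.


Total head at each section: H = z + p/(rho*g) + V^2/(2g).
H1 = 14.9 + 102*1000/(1000*9.81) + 1.77^2/(2*9.81)
   = 14.9 + 10.398 + 0.1597
   = 25.457 m.
H2 = 1.0 + 231*1000/(1000*9.81) + 1.7^2/(2*9.81)
   = 1.0 + 23.547 + 0.1473
   = 24.695 m.
h_L = H1 - H2 = 25.457 - 24.695 = 0.763 m.

0.763


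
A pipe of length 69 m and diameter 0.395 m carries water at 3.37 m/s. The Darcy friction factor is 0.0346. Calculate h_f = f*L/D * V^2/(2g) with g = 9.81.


Darcy-Weisbach equation: h_f = f * (L/D) * V^2/(2g).
f * L/D = 0.0346 * 69/0.395 = 6.0441.
V^2/(2g) = 3.37^2 / (2*9.81) = 11.3569 / 19.62 = 0.5788 m.
h_f = 6.0441 * 0.5788 = 3.499 m.

3.499


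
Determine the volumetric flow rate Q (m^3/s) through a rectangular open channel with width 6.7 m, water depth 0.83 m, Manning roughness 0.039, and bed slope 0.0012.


For a rectangular channel, the cross-sectional area A = b * y = 6.7 * 0.83 = 5.56 m^2.
The wetted perimeter P = b + 2y = 6.7 + 2*0.83 = 8.36 m.
Hydraulic radius R = A/P = 5.56/8.36 = 0.6652 m.
Velocity V = (1/n)*R^(2/3)*S^(1/2) = (1/0.039)*0.6652^(2/3)*0.0012^(1/2) = 0.6768 m/s.
Discharge Q = A * V = 5.56 * 0.6768 = 3.764 m^3/s.

3.764


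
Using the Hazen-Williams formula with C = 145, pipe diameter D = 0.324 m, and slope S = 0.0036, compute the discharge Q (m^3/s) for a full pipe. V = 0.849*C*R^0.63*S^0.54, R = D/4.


For a full circular pipe, R = D/4 = 0.324/4 = 0.081 m.
V = 0.849 * 145 * 0.081^0.63 * 0.0036^0.54
  = 0.849 * 145 * 0.205279 * 0.047907
  = 1.2107 m/s.
Pipe area A = pi*D^2/4 = pi*0.324^2/4 = 0.0824 m^2.
Q = A * V = 0.0824 * 1.2107 = 0.0998 m^3/s.

0.0998


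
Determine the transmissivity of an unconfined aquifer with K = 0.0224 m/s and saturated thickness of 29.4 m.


Transmissivity is defined as T = K * h.
T = 0.0224 * 29.4
  = 0.6586 m^2/s.

0.6586


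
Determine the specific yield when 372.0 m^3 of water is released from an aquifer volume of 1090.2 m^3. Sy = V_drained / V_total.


Specific yield Sy = Volume drained / Total volume.
Sy = 372.0 / 1090.2
   = 0.3412.

0.3412


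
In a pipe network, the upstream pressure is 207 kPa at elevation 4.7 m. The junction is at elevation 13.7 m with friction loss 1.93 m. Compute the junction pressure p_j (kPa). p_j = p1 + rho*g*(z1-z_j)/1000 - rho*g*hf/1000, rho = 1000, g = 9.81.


Junction pressure: p_j = p1 + rho*g*(z1 - z_j)/1000 - rho*g*hf/1000.
Elevation term = 1000*9.81*(4.7 - 13.7)/1000 = -88.29 kPa.
Friction term = 1000*9.81*1.93/1000 = 18.933 kPa.
p_j = 207 + -88.29 - 18.933 = 99.78 kPa.

99.78


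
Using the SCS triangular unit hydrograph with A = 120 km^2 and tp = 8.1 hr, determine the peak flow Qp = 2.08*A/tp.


SCS formula: Qp = 2.08 * A / tp.
Qp = 2.08 * 120 / 8.1
   = 249.6 / 8.1
   = 30.81 m^3/s per cm.

30.81
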